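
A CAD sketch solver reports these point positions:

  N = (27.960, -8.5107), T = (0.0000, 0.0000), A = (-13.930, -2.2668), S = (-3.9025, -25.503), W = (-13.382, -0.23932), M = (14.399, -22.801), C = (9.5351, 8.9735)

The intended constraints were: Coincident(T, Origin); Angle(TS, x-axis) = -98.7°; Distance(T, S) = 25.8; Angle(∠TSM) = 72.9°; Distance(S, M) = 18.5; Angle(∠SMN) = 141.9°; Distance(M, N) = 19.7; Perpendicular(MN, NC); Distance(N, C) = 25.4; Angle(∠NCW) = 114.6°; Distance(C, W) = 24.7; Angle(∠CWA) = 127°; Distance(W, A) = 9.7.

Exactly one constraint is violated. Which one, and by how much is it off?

Distance(W, A) = 9.7 — off by 7.60.

T = (0.00, 0.00) ✓; TS at -98.70° ✓; |TS| = 25.80 ✓; ∠TSM = 72.90° ✓; |SM| = 18.50 ✓; ∠SMN = 141.9° ✓; |MN| = 19.70 ✓; ∠(MN, NC) = 90.00° ✓; |NC| = 25.40 ✓; ∠NCW = 114.6° ✓; |CW| = 24.70 ✓; ∠CWA = 127.0° ✓; |WA| = 2.100 ✗.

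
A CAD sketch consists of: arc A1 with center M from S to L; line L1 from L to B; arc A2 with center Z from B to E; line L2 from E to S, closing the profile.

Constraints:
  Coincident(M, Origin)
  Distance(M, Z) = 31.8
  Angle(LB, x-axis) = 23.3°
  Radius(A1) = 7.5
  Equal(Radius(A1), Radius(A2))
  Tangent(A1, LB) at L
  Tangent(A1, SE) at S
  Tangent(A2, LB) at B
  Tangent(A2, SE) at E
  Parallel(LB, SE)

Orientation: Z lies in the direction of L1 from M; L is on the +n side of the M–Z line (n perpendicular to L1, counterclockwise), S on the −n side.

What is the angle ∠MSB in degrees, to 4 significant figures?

64.75°

Tangency of A1 to both parallel lines with radius 7.5 puts L and S at M ± 7.5·n: L = (-2.967, 6.888), S = (2.967, -6.888). Equal radii place B and E the same way about Z: B = Z + 7.5·n = (26.24, 19.47), E = Z − 7.5·n = (32.17, 5.690). Then cos ∠MSB = SM·SB / (|SM||SB|), giving 64.75°.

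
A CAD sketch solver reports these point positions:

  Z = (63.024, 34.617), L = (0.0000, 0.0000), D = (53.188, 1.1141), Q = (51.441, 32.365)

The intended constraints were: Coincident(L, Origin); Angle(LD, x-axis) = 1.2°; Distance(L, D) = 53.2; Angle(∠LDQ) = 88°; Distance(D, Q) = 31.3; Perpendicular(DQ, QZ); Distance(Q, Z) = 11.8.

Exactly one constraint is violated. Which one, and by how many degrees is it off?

Perpendicular(DQ, QZ) — off by 7.80°.

L = (0.00, 0.00) ✓; LD at 1.200° ✓; |LD| = 53.20 ✓; ∠LDQ = 88.00° ✓; |DQ| = 31.30 ✓; ∠(DQ, QZ) = 82.20° ✗; |QZ| = 11.80 ✓.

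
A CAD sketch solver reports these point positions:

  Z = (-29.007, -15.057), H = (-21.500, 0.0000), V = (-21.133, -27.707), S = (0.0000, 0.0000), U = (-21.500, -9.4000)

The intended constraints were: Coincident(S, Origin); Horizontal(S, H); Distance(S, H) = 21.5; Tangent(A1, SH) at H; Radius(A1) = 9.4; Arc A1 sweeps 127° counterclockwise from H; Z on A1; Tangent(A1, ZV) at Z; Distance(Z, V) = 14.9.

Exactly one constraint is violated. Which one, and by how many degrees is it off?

Tangent(A1, ZV) at Z — off by 5.10°.

S = (0.00, 0.00) ✓; S.y = 0.00, H.y = 0.00 ✓; |SH| = 21.50 ✓; ∠(UH, HS) = 90.00° ✓; |UH| = 9.400 ✓; bearing(U→Z) − bearing(U→H) = 127.0° ✓; |UZ| = 9.400 ✓; ∠(UZ, ZV) = 95.10° ✗; |ZV| = 14.90 ✓.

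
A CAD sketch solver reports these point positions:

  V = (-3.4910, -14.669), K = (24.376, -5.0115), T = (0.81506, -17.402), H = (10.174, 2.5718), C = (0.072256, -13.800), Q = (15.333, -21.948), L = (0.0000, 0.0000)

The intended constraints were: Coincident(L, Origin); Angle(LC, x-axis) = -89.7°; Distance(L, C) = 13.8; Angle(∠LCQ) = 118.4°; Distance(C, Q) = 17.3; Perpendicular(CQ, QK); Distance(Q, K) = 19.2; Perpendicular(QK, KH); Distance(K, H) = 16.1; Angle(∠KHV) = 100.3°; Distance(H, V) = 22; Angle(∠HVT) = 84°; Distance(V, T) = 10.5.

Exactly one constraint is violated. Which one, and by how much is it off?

Distance(V, T) = 10.5 — off by 5.40.

L = (0.00, 0.00) ✓; LC at -89.70° ✓; |LC| = 13.80 ✓; ∠LCQ = 118.4° ✓; |CQ| = 17.30 ✓; ∠(CQ, QK) = 90.00° ✓; |QK| = 19.20 ✓; ∠(QK, KH) = 90.00° ✓; |KH| = 16.10 ✓; ∠KHV = 100.3° ✓; |HV| = 22.00 ✓; ∠HVT = 84.00° ✓; |VT| = 5.100 ✗.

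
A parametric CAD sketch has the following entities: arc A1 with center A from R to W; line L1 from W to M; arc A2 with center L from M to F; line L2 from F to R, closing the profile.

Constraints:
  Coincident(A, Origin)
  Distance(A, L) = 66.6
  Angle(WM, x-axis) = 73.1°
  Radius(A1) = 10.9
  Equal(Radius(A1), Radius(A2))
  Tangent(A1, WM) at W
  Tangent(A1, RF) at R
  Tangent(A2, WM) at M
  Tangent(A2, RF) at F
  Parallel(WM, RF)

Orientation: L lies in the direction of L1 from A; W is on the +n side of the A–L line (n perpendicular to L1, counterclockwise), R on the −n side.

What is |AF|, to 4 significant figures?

67.49

Tangency of A1 to both parallel lines with radius 10.9 puts W and R at A ± 10.9·n: W = (-10.43, 3.169), R = (10.43, -3.169). Equal radii place M and F the same way about L: M = L + 10.9·n = (8.931, 66.89), F = L − 10.9·n = (29.79, 60.56). Then |AF| = |F − A| = 67.49.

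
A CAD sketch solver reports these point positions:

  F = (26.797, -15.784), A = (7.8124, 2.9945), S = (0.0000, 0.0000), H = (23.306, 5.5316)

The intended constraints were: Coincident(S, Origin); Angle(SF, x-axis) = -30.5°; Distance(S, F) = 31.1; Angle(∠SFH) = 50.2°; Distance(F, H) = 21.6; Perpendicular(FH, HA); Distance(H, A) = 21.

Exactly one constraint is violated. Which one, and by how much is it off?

Distance(H, A) = 21 — off by 5.30.

S = (0.00, 0.00) ✓; SF at -30.50° ✓; |SF| = 31.10 ✓; ∠SFH = 50.20° ✓; |FH| = 21.60 ✓; ∠(FH, HA) = 90.00° ✓; |HA| = 15.70 ✗.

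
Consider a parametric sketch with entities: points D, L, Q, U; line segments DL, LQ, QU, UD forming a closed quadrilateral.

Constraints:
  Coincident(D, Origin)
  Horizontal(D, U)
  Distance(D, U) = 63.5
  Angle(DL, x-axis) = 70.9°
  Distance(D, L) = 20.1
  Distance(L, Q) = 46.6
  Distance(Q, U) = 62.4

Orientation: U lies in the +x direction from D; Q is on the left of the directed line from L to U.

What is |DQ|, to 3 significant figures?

65.9

Checks: |LQ| = 46.60 ✓; |QU| = 62.40 ✓.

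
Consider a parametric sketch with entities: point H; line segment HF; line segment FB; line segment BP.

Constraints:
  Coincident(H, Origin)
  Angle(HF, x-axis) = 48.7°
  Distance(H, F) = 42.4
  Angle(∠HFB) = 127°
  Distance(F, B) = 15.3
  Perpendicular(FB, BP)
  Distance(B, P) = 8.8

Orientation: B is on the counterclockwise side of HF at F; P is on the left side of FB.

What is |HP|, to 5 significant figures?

47.897

∠HFB = 127.0°, so FB runs at 48.7° + (180° − 127.0°) = 101.70° from the x-axis; with |FB| = 15.3, B = F + 15.3·(cos 101.70°, sin 101.70°) = (24.881, 46.836). FB ⟂ BP; with |BP| = 8.8 on the left of FB, P = B + 8.8·(-0.97922, -0.20279) = (16.264, 45.051). Then |HP| = |P − H| = 47.897.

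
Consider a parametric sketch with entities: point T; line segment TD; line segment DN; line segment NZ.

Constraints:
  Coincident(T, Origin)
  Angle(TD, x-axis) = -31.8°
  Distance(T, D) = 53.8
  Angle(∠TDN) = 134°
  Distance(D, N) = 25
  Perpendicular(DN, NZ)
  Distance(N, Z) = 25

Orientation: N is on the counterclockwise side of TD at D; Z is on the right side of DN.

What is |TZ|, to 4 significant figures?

89.15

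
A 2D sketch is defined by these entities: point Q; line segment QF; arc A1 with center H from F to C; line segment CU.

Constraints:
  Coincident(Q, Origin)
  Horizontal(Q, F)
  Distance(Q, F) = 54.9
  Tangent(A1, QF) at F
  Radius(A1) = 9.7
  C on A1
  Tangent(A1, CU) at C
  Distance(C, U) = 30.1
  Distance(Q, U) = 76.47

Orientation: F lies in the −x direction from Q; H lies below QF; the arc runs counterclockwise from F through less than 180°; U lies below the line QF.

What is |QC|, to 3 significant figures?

65.3

Q is at the origin; QF is horizontal with |QF| = 54.9 and F on the −x side, so F = (-54.9, 0.00). The tangent condition forces HF to be normal to QF, so H = F + (0, -9.7) = (-54.9, -9.70). Since HC ⟂ CU (tangency), |HU| = √(9.7² + 30.1²) = 31.6 regardless of where C sits on A1. So U lies on both circle(Q, 76.47) and circle(H, 31.6); the below-QF intersection is U = (-65.5, -39.5). C is the foot of the tangent from U: C = (-64.6, -9.42).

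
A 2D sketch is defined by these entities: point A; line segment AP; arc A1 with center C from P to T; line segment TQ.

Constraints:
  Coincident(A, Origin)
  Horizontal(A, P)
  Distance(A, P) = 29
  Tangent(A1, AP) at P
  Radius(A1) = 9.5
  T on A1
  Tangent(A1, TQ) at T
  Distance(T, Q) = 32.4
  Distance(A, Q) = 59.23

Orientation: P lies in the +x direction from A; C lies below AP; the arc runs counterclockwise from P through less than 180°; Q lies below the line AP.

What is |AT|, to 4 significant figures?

27.14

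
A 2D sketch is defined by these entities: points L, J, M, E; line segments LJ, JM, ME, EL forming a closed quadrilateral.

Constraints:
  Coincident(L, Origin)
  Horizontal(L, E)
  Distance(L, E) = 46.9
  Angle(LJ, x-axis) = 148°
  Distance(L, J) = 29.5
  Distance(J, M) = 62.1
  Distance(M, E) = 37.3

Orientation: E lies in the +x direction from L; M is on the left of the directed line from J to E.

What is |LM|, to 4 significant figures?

48.78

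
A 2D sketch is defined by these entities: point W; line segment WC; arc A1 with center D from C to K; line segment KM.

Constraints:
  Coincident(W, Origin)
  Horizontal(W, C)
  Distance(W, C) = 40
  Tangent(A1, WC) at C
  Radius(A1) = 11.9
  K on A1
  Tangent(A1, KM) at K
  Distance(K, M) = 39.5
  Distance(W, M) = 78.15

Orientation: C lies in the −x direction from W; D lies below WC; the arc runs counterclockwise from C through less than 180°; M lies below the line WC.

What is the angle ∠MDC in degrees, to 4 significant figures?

145.9°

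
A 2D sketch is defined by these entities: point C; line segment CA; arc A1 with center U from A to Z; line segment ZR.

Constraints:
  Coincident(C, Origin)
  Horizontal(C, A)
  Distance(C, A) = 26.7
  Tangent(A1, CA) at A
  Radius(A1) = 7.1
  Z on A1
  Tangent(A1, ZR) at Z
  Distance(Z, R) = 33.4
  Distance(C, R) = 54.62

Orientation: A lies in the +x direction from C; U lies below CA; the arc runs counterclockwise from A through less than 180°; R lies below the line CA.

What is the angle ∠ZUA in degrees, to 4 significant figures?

121.1°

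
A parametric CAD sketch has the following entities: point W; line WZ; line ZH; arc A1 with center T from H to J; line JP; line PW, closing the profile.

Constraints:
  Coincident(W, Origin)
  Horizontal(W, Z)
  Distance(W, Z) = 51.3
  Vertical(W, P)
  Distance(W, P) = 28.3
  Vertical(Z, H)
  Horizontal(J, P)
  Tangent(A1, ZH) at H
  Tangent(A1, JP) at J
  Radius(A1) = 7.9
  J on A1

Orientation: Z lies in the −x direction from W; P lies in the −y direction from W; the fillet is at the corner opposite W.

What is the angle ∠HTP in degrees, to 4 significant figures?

169.7°

W is at the origin; WZ is horizontal with |WZ| = 51.3 and Z on the −x side, so Z = (-51.30, 0.000). W and P share the same x with |WP| = 28.3 and P on the −y side, so P = (0.000, -28.30). The virtual corner opposite W is at (-51.30, -28.30). Tangency of A1 to ZH means the radius TH is perpendicular to ZH and the tangent condition forces TJ to be normal to JP, with radius 7.9, so the center T sits 7.9 in from both sides at T = (-43.40, -20.40). That places the tangent points at H = (-51.30, -20.40) on ZH and J = (-43.40, -28.30) on JP. Then cos ∠HTP = TH·TP / (|TH||TP|), giving 169.7°.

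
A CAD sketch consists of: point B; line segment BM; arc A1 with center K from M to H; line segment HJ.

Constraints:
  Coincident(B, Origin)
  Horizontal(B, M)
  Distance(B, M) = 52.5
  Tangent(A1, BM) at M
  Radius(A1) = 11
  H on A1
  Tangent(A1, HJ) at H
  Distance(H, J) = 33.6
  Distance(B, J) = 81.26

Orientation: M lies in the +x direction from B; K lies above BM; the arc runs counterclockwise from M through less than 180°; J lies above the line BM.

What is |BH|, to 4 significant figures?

63.93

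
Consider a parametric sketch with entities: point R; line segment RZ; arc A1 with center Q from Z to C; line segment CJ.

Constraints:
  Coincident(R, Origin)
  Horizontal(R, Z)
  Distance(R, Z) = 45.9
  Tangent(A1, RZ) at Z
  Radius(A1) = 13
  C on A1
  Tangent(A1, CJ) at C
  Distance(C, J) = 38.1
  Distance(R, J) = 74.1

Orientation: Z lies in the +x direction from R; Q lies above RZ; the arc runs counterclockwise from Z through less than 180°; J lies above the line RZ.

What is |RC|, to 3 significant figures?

60.7

R is at the origin; R and Z share the same y with |RZ| = 45.9 and Z on the +x side, so Z = (45.9, 0.00). A1 meets RZ tangentially, so QZ is at right angles to RZ, so Q = Z + (0, 13) = (45.9, 13.0). Since QC ⟂ CJ (tangency), |QJ| = √(13.0² + 38.1²) = 40.3 regardless of where C sits on A1. So J lies on both circle(R, 74.1) and circle(Q, 40.3); the above-RZ intersection is J = (52.0, 52.8). C is the foot of the tangent from J: C = (58.7, 15.3).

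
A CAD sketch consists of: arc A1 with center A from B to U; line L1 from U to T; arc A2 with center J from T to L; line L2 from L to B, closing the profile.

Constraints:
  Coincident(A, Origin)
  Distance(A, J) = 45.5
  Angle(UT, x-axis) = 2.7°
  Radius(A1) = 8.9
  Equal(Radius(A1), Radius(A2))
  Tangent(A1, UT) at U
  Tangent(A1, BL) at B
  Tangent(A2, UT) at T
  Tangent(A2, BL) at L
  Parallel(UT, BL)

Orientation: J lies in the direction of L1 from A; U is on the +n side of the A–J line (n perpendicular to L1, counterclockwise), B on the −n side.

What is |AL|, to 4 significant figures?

46.36

The slot axis is L1's direction at 2.7°, so u = (cos 2.7°, sin 2.7°) = (0.9989, 0.04711) and n = (−sin 2.7°, cos 2.7°) = (-0.04711, 0.9989). A is at the origin and J lies 45.5 along u from A, so J = 45.5·u = (45.45, 2.143). Tangency of A1 to both parallel lines with radius 8.9 puts U and B at A ± 8.9·n: U = (-0.4192, 8.890), B = (0.4192, -8.890). Equal radii place T and L the same way about J: T = J + 8.9·n = (45.03, 11.03), L = J − 8.9·n = (45.87, -6.747). Then |AL| = |L − A| = 46.36.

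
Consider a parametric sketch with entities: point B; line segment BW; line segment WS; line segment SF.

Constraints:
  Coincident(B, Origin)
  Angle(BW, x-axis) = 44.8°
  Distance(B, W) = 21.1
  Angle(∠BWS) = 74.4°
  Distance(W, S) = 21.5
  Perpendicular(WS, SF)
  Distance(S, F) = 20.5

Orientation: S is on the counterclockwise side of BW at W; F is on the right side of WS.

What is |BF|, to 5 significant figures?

43.783

∠BWS = 74.4°, so WS runs at 44.8° + (180° − 74.4°) = 150.40° from the x-axis; with |WS| = 21.5, S = W + 21.5·(cos 150.40°, sin 150.40°) = (-3.7222, 25.488). The perpendicularity gives SF at right angles to WS; with |SF| = 20.5 on the right of WS, F = S + 20.5·(0.49394, 0.86949) = (6.4036, 43.312). Then |BF| = |F − B| = 43.783.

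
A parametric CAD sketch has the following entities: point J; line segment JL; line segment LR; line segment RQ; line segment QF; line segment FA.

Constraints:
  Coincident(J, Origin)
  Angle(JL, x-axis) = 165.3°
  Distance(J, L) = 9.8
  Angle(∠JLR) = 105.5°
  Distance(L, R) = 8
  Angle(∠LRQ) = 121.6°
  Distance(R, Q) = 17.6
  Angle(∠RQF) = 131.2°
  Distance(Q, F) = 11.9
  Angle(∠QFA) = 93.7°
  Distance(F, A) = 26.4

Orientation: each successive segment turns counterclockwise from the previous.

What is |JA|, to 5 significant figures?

14.247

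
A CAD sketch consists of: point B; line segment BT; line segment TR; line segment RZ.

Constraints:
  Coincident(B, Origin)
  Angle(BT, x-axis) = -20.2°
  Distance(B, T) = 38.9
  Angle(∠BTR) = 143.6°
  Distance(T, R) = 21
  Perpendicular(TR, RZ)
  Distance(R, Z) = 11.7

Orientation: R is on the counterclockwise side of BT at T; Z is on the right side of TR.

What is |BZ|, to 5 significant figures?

62.820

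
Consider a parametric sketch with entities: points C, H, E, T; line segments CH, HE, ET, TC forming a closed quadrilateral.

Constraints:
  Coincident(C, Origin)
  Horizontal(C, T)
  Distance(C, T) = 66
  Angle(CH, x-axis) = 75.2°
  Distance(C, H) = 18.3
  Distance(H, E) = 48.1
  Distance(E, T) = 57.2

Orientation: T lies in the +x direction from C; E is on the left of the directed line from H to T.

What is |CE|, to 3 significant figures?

64.4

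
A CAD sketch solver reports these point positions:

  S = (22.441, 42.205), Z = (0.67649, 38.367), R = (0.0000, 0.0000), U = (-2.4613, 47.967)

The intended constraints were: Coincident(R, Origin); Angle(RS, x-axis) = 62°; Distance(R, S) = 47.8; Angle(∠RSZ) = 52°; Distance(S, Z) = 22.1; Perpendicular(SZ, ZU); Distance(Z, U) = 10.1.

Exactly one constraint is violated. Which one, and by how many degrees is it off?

Perpendicular(SZ, ZU) — off by 8.10°.

R = (0.00, 0.00) ✓; RS at 62.00° ✓; |RS| = 47.80 ✓; ∠RSZ = 52.00° ✓; |SZ| = 22.10 ✓; ∠(SZ, ZU) = 81.90° ✗; |ZU| = 10.10 ✓.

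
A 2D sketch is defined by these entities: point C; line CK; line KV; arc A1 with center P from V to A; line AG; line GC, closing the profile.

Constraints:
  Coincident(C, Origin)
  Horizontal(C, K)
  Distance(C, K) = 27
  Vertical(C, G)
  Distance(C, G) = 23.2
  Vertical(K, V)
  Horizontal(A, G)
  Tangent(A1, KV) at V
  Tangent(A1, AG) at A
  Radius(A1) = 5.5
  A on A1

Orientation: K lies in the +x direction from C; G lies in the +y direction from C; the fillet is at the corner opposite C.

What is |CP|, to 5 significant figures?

27.849

C is at the origin; CK is horizontal with |CK| = 27.0 and K on the +x side, so K = (27.000, 0.0000). CG is vertical with |CG| = 23.2 and G on the +y side, so G = (0.0000, 23.200). The virtual corner opposite C is at (27.000, 23.200). Tangency of A1 to KV means the radius PV is perpendicular to KV and the tangent condition forces PA to be normal to AG, with radius 5.5, so the center P sits 5.5 in from both sides at P = (21.500, 17.700). Then |CP| = |P − C| = 27.849.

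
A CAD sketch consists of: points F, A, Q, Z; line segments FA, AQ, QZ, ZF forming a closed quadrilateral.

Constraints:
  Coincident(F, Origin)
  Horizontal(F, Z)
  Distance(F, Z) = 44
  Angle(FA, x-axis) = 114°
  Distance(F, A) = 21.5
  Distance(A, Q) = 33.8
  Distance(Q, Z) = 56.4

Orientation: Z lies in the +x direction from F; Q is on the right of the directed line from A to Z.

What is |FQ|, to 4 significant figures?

17.65

F is at the origin; FZ is horizontal with |FZ| = 44.0 and Z in +x, so Z = (44.0, 0). FA runs at 114.0° with |FA| = 21.5, so A = (-8.745, 19.64). Q is determined by |AQ| = 33.8 and |QZ| = 56.4 together: it lies at the intersection of circle(A, 33.8) and circle(Z, 56.4). With |AZ| = 56.28, the foot of the radical line on AZ is 10.03 from A and the perpendicular offset is √(33.8² − 10.03²) = 32.28. Taking the right-of-AZ solution: Q = (-10.61, -14.11).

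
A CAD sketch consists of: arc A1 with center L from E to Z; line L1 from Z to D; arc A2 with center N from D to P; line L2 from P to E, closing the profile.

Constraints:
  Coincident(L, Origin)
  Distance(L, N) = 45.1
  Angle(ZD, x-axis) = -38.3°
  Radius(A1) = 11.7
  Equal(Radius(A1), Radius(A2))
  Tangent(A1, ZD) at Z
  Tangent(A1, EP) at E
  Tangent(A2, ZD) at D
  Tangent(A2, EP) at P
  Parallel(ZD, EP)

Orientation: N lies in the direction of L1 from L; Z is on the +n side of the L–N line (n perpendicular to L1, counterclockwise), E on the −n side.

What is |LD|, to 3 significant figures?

46.6

Tangency of A1 to both parallel lines with radius 11.7 puts Z and E at L ± 11.7·n: Z = (7.25, 9.18), E = (-7.25, -9.18). Equal radii place D and P the same way about N: D = N + 11.7·n = (42.6, -18.8), P = N − 11.7·n = (28.1, -37.1). Then |LD| = |D − L| = 46.6.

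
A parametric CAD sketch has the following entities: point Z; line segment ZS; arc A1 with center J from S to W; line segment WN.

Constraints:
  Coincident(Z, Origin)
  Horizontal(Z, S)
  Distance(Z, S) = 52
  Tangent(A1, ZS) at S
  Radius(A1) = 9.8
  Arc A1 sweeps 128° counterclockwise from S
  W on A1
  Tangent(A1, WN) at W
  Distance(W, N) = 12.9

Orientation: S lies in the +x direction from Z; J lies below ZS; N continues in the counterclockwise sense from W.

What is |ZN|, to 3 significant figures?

58.3

On A1, S sits at bearing 90° from J; a 128° counterclockwise sweep puts W at bearing 218°, so W = J + 9.8·(cos 218°, sin 218°) = (44.3, -15.8). Tangency of A1 to WN means the radius JW is perpendicular to WN, so WN runs along (−sin 218°, cos 218°); with |WN| = 12.9, N = (52.2, -26.0). Then |ZN| = |N − Z| = 58.3.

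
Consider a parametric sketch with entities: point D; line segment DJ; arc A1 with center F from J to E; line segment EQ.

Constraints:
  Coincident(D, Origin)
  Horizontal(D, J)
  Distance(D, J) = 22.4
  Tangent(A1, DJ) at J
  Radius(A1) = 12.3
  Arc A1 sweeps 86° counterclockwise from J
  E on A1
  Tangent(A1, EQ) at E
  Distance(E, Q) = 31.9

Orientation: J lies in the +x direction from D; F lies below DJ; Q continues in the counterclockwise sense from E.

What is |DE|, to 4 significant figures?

15.28

A1 meets DJ tangentially, so FJ is at right angles to DJ, so F = J + (0, -12.3) = (22.40, -12.30). On A1, J sits at bearing 90° from F; an 86° counterclockwise sweep puts E at bearing 176°, so E = F + 12.3·(cos 176°, sin 176°) = (10.13, -11.44). Then |DE| = |E − D| = 15.28.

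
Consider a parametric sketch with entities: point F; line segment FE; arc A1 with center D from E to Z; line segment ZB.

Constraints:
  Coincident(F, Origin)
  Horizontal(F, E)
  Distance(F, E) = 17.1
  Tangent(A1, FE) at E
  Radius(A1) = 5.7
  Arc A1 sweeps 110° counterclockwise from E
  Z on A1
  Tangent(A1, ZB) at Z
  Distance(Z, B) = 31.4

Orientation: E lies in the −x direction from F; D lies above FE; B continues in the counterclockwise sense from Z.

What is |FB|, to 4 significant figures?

43.43

On A1, E sits at bearing -90° from D; a 110° counterclockwise sweep puts Z at bearing 20°, so Z = D + 5.7·(cos 20°, sin 20°) = (-11.74, 7.650). Since A1 is tangent to ZB there, DZ ⟂ ZB, so ZB runs along (−sin 20°, cos 20°); with |ZB| = 31.4, B = (-22.48, 37.16). Then |FB| = |B − F| = 43.43.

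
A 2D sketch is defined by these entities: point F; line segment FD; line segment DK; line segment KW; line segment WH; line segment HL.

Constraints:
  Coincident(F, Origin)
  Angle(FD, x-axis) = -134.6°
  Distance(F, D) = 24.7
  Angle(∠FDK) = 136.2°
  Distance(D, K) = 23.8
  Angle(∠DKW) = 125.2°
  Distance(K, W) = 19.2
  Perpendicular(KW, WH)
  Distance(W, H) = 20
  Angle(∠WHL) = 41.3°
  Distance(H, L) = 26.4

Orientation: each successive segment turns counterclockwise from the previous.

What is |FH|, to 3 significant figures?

37.7

∠DKW = 125.2° gives KW at -36.0° from the x-axis; with |KW| = 19.2, W = (-2.14, -52.7). KW is perpendicular to WH, so WH runs at 54.0°; with |WH| = 20.0, H = (9.61, -36.5). Then |FH| = |H − F| = 37.7.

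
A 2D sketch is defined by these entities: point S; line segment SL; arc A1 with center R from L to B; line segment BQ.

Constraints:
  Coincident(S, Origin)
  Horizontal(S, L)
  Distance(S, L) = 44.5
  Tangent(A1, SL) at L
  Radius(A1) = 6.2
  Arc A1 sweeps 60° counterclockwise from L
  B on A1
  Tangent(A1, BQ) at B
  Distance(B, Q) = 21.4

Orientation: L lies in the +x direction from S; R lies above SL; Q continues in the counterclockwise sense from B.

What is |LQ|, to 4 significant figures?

26.95

S is at the origin; SL is horizontal with |SL| = 44.5 and L on the +x side, so L = (44.50, 0.000). A1 meets SL tangentially, so RL is at right angles to SL, so R = L + (0, 6.2) = (44.50, 6.200). On A1, L sits at bearing -90° from R; a 60° counterclockwise sweep puts B at bearing -30°, so B = R + 6.2·(cos -30°, sin -30°) = (49.87, 3.100). A1 meets BQ tangentially, so RB is at right angles to BQ, so BQ runs along (−sin -30°, cos -30°); with |BQ| = 21.4, Q = (60.57, 21.63). Then |LQ| = |Q − L| = 26.95.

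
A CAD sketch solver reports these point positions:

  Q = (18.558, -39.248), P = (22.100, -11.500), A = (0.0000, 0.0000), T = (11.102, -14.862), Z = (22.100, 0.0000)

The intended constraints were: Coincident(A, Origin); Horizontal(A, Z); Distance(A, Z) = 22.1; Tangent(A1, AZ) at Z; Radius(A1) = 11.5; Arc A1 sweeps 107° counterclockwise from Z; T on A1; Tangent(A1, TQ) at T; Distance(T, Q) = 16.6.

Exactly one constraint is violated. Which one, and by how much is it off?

Distance(T, Q) = 16.6 — off by 8.90.

A = (0.00, 0.00) ✓; A.y = 0.00, Z.y = 0.00 ✓; |AZ| = 22.10 ✓; ∠(PZ, ZA) = 90.00° ✓; |PZ| = 11.50 ✓; bearing(P→T) − bearing(P→Z) = 107.0° ✓; |PT| = 11.50 ✓; ∠(PT, TQ) = 90.00° ✓; |TQ| = 25.50 ✗.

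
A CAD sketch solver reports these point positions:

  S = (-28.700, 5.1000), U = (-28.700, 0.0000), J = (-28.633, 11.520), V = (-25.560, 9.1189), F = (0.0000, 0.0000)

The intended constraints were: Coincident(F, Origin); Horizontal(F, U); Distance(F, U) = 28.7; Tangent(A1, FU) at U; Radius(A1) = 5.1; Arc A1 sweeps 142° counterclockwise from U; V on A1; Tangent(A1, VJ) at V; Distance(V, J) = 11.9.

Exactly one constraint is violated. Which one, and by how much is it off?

Distance(V, J) = 11.9 — off by 8.00.

F = (0.00, 0.00) ✓; F.y = 0.00, U.y = 0.00 ✓; |FU| = 28.70 ✓; ∠(SU, UF) = 90.00° ✓; |SU| = 5.100 ✓; bearing(S→V) − bearing(S→U) = 142.0° ✓; |SV| = 5.100 ✓; ∠(SV, VJ) = 90.00° ✓; |VJ| = 3.900 ✗.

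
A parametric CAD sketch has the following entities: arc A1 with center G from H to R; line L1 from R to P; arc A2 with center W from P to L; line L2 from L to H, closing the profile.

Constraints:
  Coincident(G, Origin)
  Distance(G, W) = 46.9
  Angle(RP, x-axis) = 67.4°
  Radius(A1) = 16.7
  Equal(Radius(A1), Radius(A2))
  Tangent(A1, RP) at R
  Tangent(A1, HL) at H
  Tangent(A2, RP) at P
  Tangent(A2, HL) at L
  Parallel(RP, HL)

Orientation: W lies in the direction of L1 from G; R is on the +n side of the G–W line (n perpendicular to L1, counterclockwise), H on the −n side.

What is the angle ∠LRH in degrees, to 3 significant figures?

54.5°

The slot axis is L1's direction at 67.4°, so u = (cos 67.4°, sin 67.4°) = (0.384, 0.923) and n = (−sin 67.4°, cos 67.4°) = (-0.923, 0.384). G is at the origin and W lies 46.9 along u from G, so W = 46.9·u = (18.0, 43.3). Tangency of A1 to both parallel lines with radius 16.7 puts R and H at G ± 16.7·n: R = (-15.4, 6.42), H = (15.4, -6.42). Equal radii place P and L the same way about W: P = W + 16.7·n = (2.61, 49.7), L = W − 16.7·n = (33.4, 36.9). Then cos ∠LRH = RL·RH / (|RL||RH|), giving 54.5°.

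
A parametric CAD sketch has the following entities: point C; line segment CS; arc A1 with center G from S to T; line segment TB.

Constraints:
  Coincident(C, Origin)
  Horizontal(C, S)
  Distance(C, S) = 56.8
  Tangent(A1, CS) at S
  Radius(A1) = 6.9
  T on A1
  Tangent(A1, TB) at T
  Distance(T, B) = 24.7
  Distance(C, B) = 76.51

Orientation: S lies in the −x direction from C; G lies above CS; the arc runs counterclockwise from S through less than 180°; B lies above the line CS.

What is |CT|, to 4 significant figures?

53.72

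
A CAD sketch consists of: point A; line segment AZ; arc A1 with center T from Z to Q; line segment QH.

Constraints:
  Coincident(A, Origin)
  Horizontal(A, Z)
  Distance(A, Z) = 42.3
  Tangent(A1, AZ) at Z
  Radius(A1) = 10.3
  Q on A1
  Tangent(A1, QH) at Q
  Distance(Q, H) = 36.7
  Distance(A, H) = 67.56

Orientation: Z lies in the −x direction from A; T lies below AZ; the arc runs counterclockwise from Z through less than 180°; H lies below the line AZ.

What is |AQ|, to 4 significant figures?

53.79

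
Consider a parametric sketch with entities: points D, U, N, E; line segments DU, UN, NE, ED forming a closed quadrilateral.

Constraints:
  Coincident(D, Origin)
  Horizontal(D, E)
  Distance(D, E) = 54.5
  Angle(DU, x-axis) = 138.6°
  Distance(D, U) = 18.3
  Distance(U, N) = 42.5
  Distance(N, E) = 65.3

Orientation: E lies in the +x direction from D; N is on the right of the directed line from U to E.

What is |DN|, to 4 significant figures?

29.50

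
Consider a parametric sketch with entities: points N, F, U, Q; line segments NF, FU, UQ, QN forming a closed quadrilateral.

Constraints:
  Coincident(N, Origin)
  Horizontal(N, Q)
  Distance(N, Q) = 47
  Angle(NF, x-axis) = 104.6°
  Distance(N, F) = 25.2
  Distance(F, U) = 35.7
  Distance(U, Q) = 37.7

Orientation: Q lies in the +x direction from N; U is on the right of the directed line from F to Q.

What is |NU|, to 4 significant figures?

12.42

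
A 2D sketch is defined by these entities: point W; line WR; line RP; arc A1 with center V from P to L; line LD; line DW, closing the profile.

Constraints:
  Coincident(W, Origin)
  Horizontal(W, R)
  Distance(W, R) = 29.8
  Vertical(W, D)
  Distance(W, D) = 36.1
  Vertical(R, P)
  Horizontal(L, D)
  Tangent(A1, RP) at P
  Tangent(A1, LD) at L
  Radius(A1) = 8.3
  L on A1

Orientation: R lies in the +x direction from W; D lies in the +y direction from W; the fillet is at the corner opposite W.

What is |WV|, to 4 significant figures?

35.14

W is at the origin; W and R share the same y with |WR| = 29.8 and R on the +x side, so R = (29.80, 0.000). WD is vertical with |WD| = 36.1 and D on the +y side, so D = (0.000, 36.10). The virtual corner opposite W is at (29.80, 36.10). A1 meets RP tangentially, so VP is at right angles to RP and the tangent condition forces VL to be normal to LD, with radius 8.3, so the center V sits 8.3 in from both sides at V = (21.50, 27.80). Then |WV| = |V − W| = 35.14.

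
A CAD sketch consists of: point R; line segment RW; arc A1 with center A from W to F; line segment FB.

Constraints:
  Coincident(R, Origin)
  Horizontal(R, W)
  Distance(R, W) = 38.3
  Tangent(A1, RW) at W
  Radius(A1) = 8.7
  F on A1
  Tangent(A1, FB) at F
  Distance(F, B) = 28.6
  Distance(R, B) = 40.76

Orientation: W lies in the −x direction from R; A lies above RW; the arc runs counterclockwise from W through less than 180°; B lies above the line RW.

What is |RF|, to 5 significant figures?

30.585

Checks: |AF| = 8.700 ✓; ∠(AF, FB) = 90.00° ✓; |FB| = 28.60 ✓; |RB| = 40.76 ✓.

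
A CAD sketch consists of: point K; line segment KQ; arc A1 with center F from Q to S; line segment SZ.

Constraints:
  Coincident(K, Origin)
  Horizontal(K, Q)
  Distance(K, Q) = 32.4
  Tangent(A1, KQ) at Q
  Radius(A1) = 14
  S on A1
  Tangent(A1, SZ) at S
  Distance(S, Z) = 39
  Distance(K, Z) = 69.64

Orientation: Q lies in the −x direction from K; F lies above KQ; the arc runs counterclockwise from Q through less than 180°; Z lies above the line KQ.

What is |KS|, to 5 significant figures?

30.764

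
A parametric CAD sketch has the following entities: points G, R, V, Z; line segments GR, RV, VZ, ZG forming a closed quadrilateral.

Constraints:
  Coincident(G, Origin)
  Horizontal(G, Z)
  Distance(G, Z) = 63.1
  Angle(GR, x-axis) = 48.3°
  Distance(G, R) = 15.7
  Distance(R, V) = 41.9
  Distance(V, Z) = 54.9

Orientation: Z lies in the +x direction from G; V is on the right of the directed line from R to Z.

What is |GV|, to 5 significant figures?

34.156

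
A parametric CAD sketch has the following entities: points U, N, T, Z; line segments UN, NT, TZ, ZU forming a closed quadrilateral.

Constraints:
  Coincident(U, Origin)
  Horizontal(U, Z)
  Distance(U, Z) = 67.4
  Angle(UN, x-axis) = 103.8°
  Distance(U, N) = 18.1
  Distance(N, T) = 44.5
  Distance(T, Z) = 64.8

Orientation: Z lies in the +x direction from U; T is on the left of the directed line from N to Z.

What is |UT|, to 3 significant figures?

56.4

U is at the origin; U and Z share the same y with |UZ| = 67.4 and Z in +x, so Z = (67.4, 0). UN runs at 103.8° with |UN| = 18.1, so N = (-4.32, 17.6). T is determined by |NT| = 44.5 and |TZ| = 64.8 together: it lies at the intersection of circle(N, 44.5) and circle(Z, 64.8). With |NZ| = 73.8, the foot of the radical line on NZ is 21.9 from N and the perpendicular offset is √(44.5² − 21.9²) = 38.7. Taking the left-of-NZ solution: T = (26.2, 50.0).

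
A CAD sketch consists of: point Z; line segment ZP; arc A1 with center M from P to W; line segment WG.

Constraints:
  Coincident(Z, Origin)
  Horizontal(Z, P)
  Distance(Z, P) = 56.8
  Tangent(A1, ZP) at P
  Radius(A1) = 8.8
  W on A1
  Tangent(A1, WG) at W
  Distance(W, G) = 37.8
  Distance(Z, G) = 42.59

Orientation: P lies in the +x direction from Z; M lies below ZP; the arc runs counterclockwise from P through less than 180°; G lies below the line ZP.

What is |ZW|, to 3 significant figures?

50.0

Z is at the origin; Z and P share the same y with |ZP| = 56.8 and P on the +x side, so P = (56.8, 0.00). Tangency of A1 to ZP means the radius MP is perpendicular to ZP, so M = P + (0, -8.8) = (56.8, -8.80). Since MW ⟂ WG (tangency), |MG| = √(8.8² + 37.8²) = 38.8 regardless of where W sits on A1. So G lies on both circle(Z, 42.59) and circle(M, 38.8); the below-ZP intersection is G = (26.6, -33.2). W is the foot of the tangent from G: W = (49.9, -3.40).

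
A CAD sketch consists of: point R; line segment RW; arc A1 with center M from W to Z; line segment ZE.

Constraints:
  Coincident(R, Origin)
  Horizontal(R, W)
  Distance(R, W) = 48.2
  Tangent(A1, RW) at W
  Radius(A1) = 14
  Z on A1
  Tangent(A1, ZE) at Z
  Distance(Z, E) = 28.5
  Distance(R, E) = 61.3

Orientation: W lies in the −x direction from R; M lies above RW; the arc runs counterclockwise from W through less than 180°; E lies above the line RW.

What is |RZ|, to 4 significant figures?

38.75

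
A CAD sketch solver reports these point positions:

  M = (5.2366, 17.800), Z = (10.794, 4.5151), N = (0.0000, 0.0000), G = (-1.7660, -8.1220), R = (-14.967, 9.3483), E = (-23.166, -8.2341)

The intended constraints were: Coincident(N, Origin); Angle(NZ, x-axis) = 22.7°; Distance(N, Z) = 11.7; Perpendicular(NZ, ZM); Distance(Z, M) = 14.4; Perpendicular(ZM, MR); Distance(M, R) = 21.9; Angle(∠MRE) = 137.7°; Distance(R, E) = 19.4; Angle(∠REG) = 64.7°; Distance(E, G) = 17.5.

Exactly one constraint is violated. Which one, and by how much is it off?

Distance(E, G) = 17.5 — off by 3.90.

N = (0.00, 0.00) ✓; NZ at 22.70° ✓; |NZ| = 11.70 ✓; ∠(NZ, ZM) = 90.00° ✓; |ZM| = 14.40 ✓; ∠(ZM, MR) = 90.00° ✓; |MR| = 21.90 ✓; ∠MRE = 137.7° ✓; |RE| = 19.40 ✓; ∠REG = 64.70° ✓; |EG| = 21.40 ✗.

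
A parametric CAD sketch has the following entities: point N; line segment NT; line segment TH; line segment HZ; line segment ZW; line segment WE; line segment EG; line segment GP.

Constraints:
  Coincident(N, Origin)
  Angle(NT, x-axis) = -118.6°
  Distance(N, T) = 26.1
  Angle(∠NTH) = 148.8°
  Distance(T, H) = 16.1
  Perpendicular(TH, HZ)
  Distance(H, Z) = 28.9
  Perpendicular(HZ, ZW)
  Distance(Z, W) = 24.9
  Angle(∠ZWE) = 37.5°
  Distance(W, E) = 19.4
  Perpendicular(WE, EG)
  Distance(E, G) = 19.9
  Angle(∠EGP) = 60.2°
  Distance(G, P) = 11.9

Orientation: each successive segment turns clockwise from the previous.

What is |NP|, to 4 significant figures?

35.97

WE ⟂ EG, so EG runs at 157.7°; with |EG| = 19.9, G = (-45.20, -3.909). ∠EGP = 60.2° gives GP at 37.90° from the x-axis; with |GP| = 11.9, P = (-35.81, 3.401). Then |NP| = |P − N| = 35.97.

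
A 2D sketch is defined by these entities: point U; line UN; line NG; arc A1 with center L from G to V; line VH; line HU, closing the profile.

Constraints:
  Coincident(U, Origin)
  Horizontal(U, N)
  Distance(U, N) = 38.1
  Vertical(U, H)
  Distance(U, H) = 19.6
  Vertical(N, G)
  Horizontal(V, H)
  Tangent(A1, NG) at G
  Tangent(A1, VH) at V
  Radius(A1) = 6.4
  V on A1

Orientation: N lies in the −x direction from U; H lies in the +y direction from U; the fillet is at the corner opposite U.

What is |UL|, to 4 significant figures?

34.34

U is at the origin; U and N share the same y with |UN| = 38.1 and N on the −x side, so N = (-38.10, 0.000). UH is vertical with |UH| = 19.6 and H on the +y side, so H = (0.000, 19.60). The virtual corner opposite U is at (-38.10, 19.60). The tangent condition forces LG to be normal to NG and tangency of A1 to VH means the radius LV is perpendicular to VH, with radius 6.4, so the center L sits 6.4 in from both sides at L = (-31.70, 13.20). Then |UL| = |L − U| = 34.34.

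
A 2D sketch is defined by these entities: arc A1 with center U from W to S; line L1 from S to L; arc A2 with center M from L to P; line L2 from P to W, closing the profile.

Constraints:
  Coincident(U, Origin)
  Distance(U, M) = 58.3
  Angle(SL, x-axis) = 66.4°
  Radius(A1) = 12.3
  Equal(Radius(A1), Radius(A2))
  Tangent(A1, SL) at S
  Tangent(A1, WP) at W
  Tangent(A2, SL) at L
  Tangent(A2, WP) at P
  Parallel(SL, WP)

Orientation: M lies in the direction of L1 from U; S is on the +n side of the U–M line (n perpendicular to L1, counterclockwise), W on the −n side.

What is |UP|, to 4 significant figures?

59.58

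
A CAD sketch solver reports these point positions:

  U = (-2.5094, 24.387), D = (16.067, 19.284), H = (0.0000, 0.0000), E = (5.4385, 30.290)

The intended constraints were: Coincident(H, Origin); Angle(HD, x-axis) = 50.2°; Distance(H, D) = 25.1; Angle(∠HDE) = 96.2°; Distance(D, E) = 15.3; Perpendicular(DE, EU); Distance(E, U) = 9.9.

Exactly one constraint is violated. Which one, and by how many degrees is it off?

Perpendicular(DE, EU) — off by 7.40°.

H = (0.00, 0.00) ✓; HD at 50.20° ✓; |HD| = 25.10 ✓; ∠HDE = 96.20° ✓; |DE| = 15.30 ✓; ∠(DE, EU) = 82.60° ✗; |EU| = 9.900 ✓.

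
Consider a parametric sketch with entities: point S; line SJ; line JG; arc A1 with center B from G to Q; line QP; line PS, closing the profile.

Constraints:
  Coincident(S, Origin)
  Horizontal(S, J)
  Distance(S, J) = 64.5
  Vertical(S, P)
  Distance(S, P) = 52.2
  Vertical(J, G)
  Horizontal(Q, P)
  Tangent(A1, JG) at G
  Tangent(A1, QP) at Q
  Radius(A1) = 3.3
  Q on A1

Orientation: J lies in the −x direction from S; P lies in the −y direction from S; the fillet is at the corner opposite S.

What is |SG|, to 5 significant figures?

80.941

S is at the origin; S and J share the same y with |SJ| = 64.5 and J on the −x side, so J = (-64.500, 0.0000). S and P share the same x with |SP| = 52.2 and P on the −y side, so P = (0.0000, -52.200). The virtual corner opposite S is at (-64.500, -52.200). A1 meets JG tangentially, so BG is at right angles to JG and tangency of A1 to QP means the radius BQ is perpendicular to QP, with radius 3.3, so the center B sits 3.3 in from both sides at B = (-61.200, -48.900). That places the tangent points at G = (-64.500, -48.900) on JG and Q = (-61.200, -52.200) on QP. Then |SG| = |G − S| = 80.941.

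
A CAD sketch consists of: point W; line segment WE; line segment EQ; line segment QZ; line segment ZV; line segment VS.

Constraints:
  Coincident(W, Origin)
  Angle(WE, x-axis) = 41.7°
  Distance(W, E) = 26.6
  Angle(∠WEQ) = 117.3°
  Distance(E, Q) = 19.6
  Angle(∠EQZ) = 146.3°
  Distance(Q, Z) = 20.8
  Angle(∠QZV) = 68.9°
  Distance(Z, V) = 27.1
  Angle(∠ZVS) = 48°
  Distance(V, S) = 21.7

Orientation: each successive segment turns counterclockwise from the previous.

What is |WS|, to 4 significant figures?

34.59

∠QZV = 68.9° gives ZV at -110.8° from the x-axis; with |ZV| = 27.1, V = (-10.12, 25.24). ∠ZVS = 48.0° gives VS at 21.20° from the x-axis; with |VS| = 21.7, S = (10.11, 33.08). Then |WS| = |S − W| = 34.59.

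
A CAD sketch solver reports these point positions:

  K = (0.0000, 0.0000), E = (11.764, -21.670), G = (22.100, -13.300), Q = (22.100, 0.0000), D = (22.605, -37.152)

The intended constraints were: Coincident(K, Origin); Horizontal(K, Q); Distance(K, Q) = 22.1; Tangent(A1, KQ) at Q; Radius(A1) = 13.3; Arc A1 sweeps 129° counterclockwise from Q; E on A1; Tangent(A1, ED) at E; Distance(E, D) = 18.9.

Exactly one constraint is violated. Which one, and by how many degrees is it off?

Tangent(A1, ED) at E — off by 4.00°.

K = (0.00, 0.00) ✓; K.y = 0.00, Q.y = 0.00 ✓; |KQ| = 22.10 ✓; ∠(GQ, QK) = 90.00° ✓; |GQ| = 13.30 ✓; bearing(G→E) − bearing(G→Q) = 129.0° ✓; |GE| = 13.30 ✓; ∠(GE, ED) = 94.00° ✗; |ED| = 18.90 ✓.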